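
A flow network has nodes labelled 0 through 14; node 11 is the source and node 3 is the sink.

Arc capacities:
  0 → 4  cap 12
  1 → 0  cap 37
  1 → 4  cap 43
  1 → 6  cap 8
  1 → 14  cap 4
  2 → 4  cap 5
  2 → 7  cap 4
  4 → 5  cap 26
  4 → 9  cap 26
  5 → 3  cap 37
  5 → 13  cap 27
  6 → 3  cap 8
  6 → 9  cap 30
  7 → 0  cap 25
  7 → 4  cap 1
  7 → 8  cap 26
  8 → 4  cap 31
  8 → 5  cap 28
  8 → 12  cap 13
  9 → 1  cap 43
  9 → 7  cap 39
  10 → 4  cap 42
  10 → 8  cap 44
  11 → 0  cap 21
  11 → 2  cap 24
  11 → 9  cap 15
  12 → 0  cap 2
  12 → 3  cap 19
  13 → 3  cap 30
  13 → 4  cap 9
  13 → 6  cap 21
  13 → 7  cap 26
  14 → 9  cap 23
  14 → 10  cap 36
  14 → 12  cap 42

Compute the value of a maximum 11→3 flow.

augment #1: 11→0→4→5→3 bottleneck 12, total now 12
augment #2: 11→2→4→5→3 bottleneck 5, total now 17
augment #3: 11→9→1→6→3 bottleneck 8, total now 25
augment #4: 11→2→7→4→5→3 bottleneck 1, total now 26
augment #5: 11→2→7→8→5→3 bottleneck 3, total now 29
augment #6: 11→9→1→4→5→3 bottleneck 7, total now 36

Maximum flow value: 36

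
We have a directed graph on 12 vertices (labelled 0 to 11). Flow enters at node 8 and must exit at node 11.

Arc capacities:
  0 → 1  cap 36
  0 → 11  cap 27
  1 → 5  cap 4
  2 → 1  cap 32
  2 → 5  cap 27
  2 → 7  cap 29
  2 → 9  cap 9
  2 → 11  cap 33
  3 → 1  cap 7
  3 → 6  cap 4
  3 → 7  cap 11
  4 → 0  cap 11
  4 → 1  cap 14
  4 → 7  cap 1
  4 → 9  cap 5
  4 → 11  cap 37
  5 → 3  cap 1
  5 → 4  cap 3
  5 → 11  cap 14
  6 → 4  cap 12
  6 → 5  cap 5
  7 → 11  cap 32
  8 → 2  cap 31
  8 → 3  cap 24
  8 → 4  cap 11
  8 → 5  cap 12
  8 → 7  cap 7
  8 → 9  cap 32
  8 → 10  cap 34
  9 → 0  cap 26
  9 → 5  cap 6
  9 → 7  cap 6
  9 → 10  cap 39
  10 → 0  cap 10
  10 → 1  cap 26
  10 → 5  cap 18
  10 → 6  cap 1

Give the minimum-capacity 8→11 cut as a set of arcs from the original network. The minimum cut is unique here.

Min-cut arcs: {(0,11), (3,6), (3,7), (5,4), (5,11), (8,2), (8,4), (8,7), (9,7), (10,6)} (total capacity 115)

augment #1: 8→2→11 push 31
augment #2: 8→4→11 push 11
augment #3: 8→5→11 push 12
augment #4: 8→7→11 push 7
augment #5: 8→3→7→11 push 11
augment #6: 8→9→0→11 push 26
augment #7: 8→9→5→11 push 2
augment #8: 8→9→7→11 push 4
augment #9: 8→10→0→11 push 1
augment #10: 8→3→6→4→11 push 4
augment #11: 8→10→5→4→11 push 3
augment #12: 8→10→6→4→11 push 1
augment #13: 8→10→0→9→7→11 push 2
max flow = 115; residual-reachable set from 8 gives S-side
cut edges (S→T): {(0,11), (3,6), (3,7), (5,4), (5,11), (8,2), (8,4), (8,7), (9,7), (10,6)} total cap 115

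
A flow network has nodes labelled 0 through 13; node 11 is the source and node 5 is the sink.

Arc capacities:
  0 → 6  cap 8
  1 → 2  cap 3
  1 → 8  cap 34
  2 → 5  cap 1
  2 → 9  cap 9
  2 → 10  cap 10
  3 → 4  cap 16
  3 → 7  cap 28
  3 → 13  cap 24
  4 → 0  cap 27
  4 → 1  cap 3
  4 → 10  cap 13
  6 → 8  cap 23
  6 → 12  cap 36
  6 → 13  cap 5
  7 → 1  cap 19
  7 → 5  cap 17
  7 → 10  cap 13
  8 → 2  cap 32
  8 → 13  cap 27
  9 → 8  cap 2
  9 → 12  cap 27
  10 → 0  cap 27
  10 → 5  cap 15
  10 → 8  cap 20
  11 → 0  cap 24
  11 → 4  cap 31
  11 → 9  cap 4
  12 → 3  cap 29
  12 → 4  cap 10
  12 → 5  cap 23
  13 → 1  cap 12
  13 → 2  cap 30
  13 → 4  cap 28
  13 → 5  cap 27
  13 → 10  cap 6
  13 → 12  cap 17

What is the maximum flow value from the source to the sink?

augment #1: 11→4→10→5 bottleneck 13, total now 13
augment #2: 11→9→12→5 bottleneck 4, total now 17
augment #3: 11→0→6→12→5 bottleneck 8, total now 25
augment #4: 11→4→1→2→5 bottleneck 1, total now 26
augment #5: 11→4→1→2→10→5 bottleneck 2, total now 28

Maximum flow value: 28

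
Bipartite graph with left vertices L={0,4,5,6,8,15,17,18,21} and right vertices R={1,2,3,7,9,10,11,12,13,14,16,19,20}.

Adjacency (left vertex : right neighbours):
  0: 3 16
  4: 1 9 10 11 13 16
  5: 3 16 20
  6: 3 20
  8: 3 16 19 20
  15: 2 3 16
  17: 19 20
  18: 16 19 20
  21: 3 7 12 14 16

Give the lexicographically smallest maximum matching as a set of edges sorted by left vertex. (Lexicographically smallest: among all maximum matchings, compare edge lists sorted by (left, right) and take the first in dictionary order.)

Lex-smallest maximum matching: {(0,3), (4,1), (5,16), (6,20), (8,19), (15,2), (21,7)}

|M| = 7 (so the lex-smallest maximum matching has 7 edges)
process left vertices in ascending order; for each, take the smallest-labelled available neighbour that still permits 7 edges overall, or leave it unmatched if none does
lex-smallest matching: {0-3, 4-1, 5-16, 6-20, 8-19, 15-2, 21-7}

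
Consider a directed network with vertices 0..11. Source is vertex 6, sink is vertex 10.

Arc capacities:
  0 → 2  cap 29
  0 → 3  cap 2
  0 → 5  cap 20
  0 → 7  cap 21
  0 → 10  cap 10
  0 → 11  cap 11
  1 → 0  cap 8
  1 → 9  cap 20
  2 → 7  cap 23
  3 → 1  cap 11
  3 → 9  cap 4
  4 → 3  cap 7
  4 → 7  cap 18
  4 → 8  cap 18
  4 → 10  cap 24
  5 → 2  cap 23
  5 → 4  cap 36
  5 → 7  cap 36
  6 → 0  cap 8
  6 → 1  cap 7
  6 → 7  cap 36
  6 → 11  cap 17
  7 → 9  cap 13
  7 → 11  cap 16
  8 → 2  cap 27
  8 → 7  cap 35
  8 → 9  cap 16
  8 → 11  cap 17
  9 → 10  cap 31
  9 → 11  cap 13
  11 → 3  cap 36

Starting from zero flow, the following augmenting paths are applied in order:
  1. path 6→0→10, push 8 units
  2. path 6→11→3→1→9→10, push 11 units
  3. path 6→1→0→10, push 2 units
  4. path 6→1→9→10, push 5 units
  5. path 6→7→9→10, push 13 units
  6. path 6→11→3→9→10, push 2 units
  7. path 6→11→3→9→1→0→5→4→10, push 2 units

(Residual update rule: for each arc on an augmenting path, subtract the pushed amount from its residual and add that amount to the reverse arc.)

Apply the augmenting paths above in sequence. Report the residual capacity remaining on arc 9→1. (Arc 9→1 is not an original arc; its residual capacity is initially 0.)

Residual capacity of (9,1): 14

after path 1 (6→0→10, push 8): res(9,1)=0
after path 2 (6→11→3→1→9→10, push 11): res(9,1)=11
after path 3 (6→1→0→10, push 2): res(9,1)=11
after path 4 (6→1→9→10, push 5): res(9,1)=16
after path 5 (6→7→9→10, push 13): res(9,1)=16
after path 6 (6→11→3→9→10, push 2): res(9,1)=16
after path 7 (6→11→3→9→1→0→5→4→10, push 2): res(9,1)=14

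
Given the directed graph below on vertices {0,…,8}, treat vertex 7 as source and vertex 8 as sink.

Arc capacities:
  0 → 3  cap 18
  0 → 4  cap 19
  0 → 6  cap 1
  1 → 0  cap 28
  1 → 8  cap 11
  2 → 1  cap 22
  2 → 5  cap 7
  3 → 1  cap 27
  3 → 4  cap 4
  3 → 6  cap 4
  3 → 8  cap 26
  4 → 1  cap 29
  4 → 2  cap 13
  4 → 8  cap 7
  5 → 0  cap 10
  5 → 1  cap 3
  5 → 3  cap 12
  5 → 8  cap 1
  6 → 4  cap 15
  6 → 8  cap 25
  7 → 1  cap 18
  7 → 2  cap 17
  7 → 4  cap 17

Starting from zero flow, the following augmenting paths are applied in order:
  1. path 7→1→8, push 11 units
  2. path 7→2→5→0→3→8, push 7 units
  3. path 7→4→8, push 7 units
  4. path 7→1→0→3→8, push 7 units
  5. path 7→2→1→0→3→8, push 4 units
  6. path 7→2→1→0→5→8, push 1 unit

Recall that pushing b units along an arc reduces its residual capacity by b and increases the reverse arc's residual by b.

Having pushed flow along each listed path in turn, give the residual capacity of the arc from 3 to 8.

Residual capacity of (3,8): 8

after path 1 (7→1→8, push 11): res(3,8)=26
after path 2 (7→2→5→0→3→8, push 7): res(3,8)=19
after path 3 (7→4→8, push 7): res(3,8)=19
after path 4 (7→1→0→3→8, push 7): res(3,8)=12
after path 5 (7→2→1→0→3→8, push 4): res(3,8)=8
after path 6 (7→2→1→0→5→8, push 1): res(3,8)=8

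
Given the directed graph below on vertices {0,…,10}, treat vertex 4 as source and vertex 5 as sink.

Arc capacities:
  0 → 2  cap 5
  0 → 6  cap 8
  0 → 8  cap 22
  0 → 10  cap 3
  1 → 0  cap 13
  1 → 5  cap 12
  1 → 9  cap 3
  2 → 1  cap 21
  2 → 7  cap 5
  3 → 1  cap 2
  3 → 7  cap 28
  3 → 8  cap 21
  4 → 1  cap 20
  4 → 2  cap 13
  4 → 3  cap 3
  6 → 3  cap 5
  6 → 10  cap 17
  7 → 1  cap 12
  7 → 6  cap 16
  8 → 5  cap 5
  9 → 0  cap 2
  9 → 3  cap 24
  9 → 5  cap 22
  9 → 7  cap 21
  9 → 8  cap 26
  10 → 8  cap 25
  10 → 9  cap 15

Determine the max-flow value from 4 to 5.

augment #1: 4→1→5 bottleneck 12, total now 12
augment #2: 4→1→9→5 bottleneck 3, total now 15
augment #3: 4→3→8→5 bottleneck 3, total now 18
augment #4: 4→1→0→8→5 bottleneck 2, total now 20
augment #5: 4→1→0→10→9→5 bottleneck 3, total now 23
augment #6: 4→2→7→6→10→9→5 bottleneck 5, total now 28
augment #7: 4→2→1→0→6→10→9→5 bottleneck 7, total now 35

Maximum flow value: 35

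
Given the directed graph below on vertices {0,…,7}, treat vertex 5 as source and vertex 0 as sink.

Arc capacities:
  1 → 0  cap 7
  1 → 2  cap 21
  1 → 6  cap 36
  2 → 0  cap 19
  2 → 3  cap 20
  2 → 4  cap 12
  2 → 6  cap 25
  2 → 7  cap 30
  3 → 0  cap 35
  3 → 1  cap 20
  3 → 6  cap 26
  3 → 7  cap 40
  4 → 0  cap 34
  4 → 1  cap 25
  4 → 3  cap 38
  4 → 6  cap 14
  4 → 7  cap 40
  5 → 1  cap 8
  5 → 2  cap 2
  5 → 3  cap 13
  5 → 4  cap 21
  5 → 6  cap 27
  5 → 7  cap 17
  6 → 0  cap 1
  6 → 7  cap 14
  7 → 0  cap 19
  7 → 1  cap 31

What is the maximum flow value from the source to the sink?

Maximum flow value: 76

augment #1: 5→1→0 bottleneck 7, total now 7
augment #2: 5→2→0 bottleneck 2, total now 9
augment #3: 5→3→0 bottleneck 13, total now 22
augment #4: 5→4→0 bottleneck 21, total now 43
augment #5: 5→6→0 bottleneck 1, total now 44
augment #6: 5→7→0 bottleneck 17, total now 61
augment #7: 5→1→2→0 bottleneck 1, total now 62
augment #8: 5→6→7→0 bottleneck 2, total now 64
augment #9: 5→6→7→1→2→0 bottleneck 12, total now 76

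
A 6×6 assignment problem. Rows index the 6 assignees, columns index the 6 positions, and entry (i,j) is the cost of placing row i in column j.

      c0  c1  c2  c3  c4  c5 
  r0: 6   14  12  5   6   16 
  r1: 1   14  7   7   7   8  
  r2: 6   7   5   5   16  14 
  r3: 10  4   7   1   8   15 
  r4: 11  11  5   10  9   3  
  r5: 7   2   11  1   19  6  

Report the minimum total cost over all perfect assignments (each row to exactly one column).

Minimum assignment cost: 18

optimal assignment: row0→col4 (cost 6), row1→col0 (cost 1), row2→col2 (cost 5), row3→col3 (cost 1), row4→col5 (cost 3), row5→col1 (cost 2)
total = 6 + 1 + 5 + 1 + 3 + 2 = 18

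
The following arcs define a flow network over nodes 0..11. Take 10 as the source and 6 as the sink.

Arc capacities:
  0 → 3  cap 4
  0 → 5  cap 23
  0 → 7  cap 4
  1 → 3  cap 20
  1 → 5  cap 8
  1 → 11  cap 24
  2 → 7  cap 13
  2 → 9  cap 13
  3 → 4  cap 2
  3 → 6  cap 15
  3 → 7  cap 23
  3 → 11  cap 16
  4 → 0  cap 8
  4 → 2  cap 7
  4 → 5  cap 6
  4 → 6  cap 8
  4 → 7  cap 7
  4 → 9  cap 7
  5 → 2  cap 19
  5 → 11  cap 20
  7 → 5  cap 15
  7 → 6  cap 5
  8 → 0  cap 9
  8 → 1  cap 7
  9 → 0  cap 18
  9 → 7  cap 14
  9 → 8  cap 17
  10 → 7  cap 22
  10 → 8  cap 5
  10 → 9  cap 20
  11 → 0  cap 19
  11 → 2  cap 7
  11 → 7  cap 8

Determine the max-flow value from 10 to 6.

augment #1: 10→7→6 bottleneck 5, total now 5
augment #2: 10→8→0→3→6 bottleneck 4, total now 9
augment #3: 10→8→1→3→6 bottleneck 1, total now 10
augment #4: 10→9→8→1→3→6 bottleneck 6, total now 16

Maximum flow value: 16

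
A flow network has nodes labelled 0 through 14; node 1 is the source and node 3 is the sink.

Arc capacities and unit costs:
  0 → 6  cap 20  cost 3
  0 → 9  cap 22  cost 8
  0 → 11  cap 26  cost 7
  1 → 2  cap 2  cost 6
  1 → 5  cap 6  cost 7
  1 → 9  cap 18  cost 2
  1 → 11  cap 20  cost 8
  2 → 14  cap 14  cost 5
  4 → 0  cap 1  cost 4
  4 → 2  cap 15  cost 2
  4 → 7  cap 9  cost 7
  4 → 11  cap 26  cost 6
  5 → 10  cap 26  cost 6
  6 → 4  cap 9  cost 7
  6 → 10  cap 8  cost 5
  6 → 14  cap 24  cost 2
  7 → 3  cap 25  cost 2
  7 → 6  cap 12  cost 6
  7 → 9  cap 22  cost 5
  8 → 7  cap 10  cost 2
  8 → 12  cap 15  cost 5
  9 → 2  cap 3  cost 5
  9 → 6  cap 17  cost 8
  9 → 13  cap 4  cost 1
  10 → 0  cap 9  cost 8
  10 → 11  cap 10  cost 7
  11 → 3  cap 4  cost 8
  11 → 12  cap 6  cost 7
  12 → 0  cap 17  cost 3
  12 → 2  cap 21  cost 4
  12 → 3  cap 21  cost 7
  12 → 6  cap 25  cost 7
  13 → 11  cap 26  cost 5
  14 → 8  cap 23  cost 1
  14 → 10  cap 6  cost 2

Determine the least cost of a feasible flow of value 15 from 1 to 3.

shortest-cost path #1: 1→11→3 push 4 @ unit cost 16 (adds 64)
shortest-cost path #2: 1→2→14→8→7→3 push 2 @ unit cost 16 (adds 32)
shortest-cost path #3: 1→9→2→14→8→7→3 push 3 @ unit cost 17 (adds 51)
shortest-cost path #4: 1→9→6→14→8→7→3 push 5 @ unit cost 17 (adds 85)
shortest-cost path #5: 1→11→12→3 push 1 @ unit cost 22 (adds 22)
total cost = 254

Minimum cost for 15 units: 254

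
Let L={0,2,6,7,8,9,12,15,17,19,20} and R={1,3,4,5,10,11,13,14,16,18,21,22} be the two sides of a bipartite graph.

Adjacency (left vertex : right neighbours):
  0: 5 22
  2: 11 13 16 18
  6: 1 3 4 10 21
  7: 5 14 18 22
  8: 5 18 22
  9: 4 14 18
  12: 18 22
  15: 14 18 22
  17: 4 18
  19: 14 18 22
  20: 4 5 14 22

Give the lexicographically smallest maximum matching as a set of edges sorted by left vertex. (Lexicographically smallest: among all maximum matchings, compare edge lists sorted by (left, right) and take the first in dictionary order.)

|M| = 7 (so the lex-smallest maximum matching has 7 edges)
process left vertices in ascending order; for each, take the smallest-labelled available neighbour that still permits 7 edges overall, or leave it unmatched if none does
lex-smallest matching: {0-5, 2-11, 6-1, 7-14, 8-18, 9-4, 12-22}

Lex-smallest maximum matching: {(0,5), (2,11), (6,1), (7,14), (8,18), (9,4), (12,22)}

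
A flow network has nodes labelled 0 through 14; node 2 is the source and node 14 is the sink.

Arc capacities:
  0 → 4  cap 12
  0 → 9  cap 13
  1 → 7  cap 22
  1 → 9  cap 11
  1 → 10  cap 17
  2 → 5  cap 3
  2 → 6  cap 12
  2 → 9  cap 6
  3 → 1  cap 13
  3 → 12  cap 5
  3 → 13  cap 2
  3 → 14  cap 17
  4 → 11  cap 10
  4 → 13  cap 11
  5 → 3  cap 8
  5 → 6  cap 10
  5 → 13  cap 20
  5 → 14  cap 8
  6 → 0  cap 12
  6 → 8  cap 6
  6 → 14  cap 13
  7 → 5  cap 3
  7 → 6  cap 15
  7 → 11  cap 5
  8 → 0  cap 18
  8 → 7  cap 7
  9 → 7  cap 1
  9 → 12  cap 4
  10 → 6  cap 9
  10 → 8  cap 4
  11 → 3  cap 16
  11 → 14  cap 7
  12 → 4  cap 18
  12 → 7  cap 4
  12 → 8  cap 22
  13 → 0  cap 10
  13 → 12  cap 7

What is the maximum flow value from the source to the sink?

Maximum flow value: 20

augment #1: 2→5→14 bottleneck 3, total now 3
augment #2: 2→6→14 bottleneck 12, total now 15
augment #3: 2→9→7→5→14 bottleneck 1, total now 16
augment #4: 2→9→12→4→11→14 bottleneck 4, total now 20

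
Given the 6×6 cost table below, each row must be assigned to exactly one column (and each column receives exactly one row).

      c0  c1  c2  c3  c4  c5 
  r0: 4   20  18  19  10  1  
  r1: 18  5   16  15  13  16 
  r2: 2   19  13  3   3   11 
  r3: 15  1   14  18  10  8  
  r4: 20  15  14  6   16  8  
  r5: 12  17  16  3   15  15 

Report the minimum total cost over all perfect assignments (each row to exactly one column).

Minimum assignment cost: 34

optimal assignment: row0→col5 (cost 1), row1→col4 (cost 13), row2→col0 (cost 2), row3→col1 (cost 1), row4→col2 (cost 14), row5→col3 (cost 3)
total = 1 + 13 + 2 + 1 + 14 + 3 = 34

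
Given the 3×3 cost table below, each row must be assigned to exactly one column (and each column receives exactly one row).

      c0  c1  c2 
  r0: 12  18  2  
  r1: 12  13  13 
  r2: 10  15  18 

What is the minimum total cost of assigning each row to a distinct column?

optimal assignment: row0→col2 (cost 2), row1→col1 (cost 13), row2→col0 (cost 10)
total = 2 + 13 + 10 = 25

Minimum assignment cost: 25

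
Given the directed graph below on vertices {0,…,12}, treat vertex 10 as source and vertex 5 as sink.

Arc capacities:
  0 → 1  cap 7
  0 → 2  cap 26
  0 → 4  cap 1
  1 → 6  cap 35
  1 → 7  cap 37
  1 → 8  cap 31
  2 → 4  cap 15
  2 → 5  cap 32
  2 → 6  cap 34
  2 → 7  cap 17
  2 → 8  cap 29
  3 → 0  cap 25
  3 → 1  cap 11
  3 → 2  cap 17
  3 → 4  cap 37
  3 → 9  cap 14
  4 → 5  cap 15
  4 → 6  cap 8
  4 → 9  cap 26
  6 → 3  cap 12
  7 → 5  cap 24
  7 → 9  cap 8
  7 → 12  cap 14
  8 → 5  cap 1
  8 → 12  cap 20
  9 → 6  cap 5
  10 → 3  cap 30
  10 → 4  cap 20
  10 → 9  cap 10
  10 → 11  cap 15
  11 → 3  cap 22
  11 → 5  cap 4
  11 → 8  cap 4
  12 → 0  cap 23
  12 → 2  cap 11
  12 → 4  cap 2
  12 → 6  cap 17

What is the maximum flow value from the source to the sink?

Maximum flow value: 70

augment #1: 10→4→5 bottleneck 15, total now 15
augment #2: 10→11→5 bottleneck 4, total now 19
augment #3: 10→3→2→5 bottleneck 17, total now 36
augment #4: 10→11→8→5 bottleneck 1, total now 37
augment #5: 10→3→0→2→5 bottleneck 13, total now 50
augment #6: 10→11→3→0→2→5 bottleneck 2, total now 52
augment #7: 10→11→3→1→7→5 bottleneck 8, total now 60
augment #8: 10→4→6→3→1→7→5 bottleneck 3, total now 63
augment #9: 10→4→6→3→0→1→7→5 bottleneck 2, total now 65
augment #10: 10→9→6→3→0→1→7→5 bottleneck 5, total now 70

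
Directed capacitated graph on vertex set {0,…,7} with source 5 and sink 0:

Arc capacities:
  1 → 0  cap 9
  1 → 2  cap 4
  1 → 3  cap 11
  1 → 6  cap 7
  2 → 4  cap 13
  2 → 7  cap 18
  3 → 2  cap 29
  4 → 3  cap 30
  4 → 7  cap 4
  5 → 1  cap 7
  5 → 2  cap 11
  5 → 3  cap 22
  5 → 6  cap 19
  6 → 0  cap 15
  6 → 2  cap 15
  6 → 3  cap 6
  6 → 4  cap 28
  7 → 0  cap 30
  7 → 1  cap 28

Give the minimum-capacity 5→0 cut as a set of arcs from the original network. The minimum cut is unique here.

Min-cut arcs: {(2,7), (4,7), (5,1), (6,0)} (total capacity 44)

augment #1: 5→1→0 push 7
augment #2: 5→6→0 push 15
augment #3: 5→2→7→0 push 11
augment #4: 5→3→2→7→0 push 7
augment #5: 5→6→4→7→0 push 4
max flow = 44; residual-reachable set from 5 gives S-side
cut edges (S→T): {(2,7), (4,7), (5,1), (6,0)} total cap 44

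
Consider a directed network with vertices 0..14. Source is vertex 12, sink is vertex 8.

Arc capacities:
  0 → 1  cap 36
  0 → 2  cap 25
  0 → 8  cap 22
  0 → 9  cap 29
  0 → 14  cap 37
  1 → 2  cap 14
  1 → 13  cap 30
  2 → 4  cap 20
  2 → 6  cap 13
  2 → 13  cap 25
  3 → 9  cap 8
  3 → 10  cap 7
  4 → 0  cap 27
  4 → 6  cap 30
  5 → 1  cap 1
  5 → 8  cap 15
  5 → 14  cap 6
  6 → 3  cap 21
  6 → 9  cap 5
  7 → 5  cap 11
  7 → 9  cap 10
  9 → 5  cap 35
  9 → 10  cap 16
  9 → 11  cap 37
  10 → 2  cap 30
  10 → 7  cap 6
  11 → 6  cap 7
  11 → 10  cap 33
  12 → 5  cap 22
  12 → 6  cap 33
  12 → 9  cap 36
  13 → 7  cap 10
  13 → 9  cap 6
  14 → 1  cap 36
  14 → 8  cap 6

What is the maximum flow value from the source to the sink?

Maximum flow value: 41

augment #1: 12→5→8 bottleneck 15, total now 15
augment #2: 12→5→14→8 bottleneck 6, total now 21
augment #3: 12→5→1→2→4→0→8 bottleneck 1, total now 22
augment #4: 12→9→10→2→4→0→8 bottleneck 16, total now 38
augment #5: 12→6→3→10→2→4→0→8 bottleneck 3, total now 41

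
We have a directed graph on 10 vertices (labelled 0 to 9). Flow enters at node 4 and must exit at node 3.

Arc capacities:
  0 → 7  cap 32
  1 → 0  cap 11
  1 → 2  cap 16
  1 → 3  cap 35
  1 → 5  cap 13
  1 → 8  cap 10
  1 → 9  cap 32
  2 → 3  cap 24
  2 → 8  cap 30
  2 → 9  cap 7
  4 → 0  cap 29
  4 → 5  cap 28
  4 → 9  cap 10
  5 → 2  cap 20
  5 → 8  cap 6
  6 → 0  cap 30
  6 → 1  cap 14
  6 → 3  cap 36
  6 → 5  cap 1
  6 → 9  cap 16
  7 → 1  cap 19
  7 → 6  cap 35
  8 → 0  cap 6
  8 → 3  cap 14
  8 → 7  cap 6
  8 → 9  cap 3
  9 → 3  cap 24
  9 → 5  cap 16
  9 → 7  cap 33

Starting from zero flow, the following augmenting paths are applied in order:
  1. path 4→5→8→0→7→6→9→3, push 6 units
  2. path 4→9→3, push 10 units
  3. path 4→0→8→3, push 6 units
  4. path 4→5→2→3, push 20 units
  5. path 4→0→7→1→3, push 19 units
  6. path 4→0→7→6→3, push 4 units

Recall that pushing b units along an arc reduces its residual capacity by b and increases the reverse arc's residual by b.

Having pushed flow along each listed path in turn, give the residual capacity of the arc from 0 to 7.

Residual capacity of (0,7): 3

after path 1 (4→5→8→0→7→6→9→3, push 6): res(0,7)=26
after path 2 (4→9→3, push 10): res(0,7)=26
after path 3 (4→0→8→3, push 6): res(0,7)=26
after path 4 (4→5→2→3, push 20): res(0,7)=26
after path 5 (4→0→7→1→3, push 19): res(0,7)=7
after path 6 (4→0→7→6→3, push 4): res(0,7)=3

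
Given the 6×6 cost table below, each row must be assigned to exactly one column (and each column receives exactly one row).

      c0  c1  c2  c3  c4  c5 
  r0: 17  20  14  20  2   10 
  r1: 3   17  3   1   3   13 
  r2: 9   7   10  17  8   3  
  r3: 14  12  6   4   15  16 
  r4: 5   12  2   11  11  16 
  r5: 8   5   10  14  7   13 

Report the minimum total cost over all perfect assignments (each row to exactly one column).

optimal assignment: row0→col4 (cost 2), row1→col0 (cost 3), row2→col5 (cost 3), row3→col3 (cost 4), row4→col2 (cost 2), row5→col1 (cost 5)
total = 2 + 3 + 3 + 4 + 2 + 5 = 19

Minimum assignment cost: 19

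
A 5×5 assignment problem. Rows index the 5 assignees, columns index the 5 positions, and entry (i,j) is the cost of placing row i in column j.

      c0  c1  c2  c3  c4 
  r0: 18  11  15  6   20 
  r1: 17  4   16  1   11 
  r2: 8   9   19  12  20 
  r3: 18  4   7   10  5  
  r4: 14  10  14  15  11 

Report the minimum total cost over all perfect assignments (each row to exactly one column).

Minimum assignment cost: 36

optimal assignment: row0→col3 (cost 6), row1→col1 (cost 4), row2→col0 (cost 8), row3→col2 (cost 7), row4→col4 (cost 11)
total = 6 + 4 + 8 + 7 + 11 = 36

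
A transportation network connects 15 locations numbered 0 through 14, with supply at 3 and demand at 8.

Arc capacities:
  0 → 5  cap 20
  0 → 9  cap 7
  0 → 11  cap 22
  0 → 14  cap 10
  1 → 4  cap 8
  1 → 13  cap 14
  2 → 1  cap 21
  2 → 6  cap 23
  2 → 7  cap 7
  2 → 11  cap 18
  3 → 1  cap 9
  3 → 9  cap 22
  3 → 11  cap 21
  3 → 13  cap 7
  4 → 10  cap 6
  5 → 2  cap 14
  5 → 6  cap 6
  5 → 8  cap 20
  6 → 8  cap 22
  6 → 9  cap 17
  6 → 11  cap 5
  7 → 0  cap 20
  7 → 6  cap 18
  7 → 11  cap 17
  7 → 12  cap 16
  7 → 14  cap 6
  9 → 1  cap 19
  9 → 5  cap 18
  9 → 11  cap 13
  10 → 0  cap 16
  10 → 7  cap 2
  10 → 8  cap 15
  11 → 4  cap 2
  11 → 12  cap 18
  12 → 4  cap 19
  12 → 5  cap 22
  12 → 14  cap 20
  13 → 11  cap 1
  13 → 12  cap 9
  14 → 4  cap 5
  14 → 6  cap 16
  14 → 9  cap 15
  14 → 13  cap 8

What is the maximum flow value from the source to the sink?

augment #1: 3→9→5→8 bottleneck 18, total now 18
augment #2: 3→1→4→10→8 bottleneck 6, total now 24
augment #3: 3→11→12→5→8 bottleneck 2, total now 26
augment #4: 3→11→12→5→6→8 bottleneck 6, total now 32
augment #5: 3→11→12→14→6→8 bottleneck 10, total now 42
augment #6: 3→13→12→14→6→8 bottleneck 6, total now 48

Maximum flow value: 48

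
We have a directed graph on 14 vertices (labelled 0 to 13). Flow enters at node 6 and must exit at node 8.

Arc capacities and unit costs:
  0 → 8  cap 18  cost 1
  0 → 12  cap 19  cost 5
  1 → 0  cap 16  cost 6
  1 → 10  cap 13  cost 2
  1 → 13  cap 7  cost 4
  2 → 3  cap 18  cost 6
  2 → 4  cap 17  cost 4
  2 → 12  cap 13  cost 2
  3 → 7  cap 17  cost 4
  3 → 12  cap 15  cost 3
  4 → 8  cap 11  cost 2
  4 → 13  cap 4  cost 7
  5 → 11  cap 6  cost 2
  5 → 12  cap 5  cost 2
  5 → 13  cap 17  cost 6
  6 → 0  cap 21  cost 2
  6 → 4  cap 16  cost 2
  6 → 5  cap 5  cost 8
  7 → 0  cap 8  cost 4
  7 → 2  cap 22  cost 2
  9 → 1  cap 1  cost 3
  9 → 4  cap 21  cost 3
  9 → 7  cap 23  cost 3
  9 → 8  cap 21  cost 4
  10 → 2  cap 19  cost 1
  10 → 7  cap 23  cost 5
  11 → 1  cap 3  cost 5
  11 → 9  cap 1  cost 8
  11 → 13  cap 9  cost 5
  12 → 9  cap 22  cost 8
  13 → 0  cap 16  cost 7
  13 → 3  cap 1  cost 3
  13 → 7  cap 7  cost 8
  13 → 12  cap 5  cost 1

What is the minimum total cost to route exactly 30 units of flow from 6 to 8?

shortest-cost path #1: 6→0→8 push 18 @ unit cost 3 (adds 54)
shortest-cost path #2: 6→4→8 push 11 @ unit cost 4 (adds 44)
shortest-cost path #3: 6→0→12→9→8 push 1 @ unit cost 19 (adds 19)
total cost = 117

Minimum cost for 30 units: 117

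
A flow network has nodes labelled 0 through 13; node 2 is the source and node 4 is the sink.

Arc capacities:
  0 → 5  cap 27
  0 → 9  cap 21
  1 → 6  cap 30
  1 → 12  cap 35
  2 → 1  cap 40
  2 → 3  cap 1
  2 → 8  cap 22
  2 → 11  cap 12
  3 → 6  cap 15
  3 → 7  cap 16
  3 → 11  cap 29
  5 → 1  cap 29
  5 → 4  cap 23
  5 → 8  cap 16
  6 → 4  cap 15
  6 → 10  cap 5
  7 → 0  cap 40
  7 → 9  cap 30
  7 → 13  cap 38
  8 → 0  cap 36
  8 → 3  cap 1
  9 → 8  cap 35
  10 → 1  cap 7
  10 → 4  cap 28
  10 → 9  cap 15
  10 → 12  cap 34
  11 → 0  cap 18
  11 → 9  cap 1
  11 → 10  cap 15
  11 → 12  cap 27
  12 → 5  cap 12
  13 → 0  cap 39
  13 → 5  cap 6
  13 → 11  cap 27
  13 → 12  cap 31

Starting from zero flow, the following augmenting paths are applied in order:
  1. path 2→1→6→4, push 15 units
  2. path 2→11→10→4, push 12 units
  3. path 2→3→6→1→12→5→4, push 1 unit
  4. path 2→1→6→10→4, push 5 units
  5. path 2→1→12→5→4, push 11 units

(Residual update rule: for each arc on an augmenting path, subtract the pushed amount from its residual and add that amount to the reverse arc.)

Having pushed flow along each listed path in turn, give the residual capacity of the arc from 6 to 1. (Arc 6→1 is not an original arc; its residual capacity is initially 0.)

Residual capacity of (6,1): 19

after path 1 (2→1→6→4, push 15): res(6,1)=15
after path 2 (2→11→10→4, push 12): res(6,1)=15
after path 3 (2→3→6→1→12→5→4, push 1): res(6,1)=14
after path 4 (2→1→6→10→4, push 5): res(6,1)=19
after path 5 (2→1→12→5→4, push 11): res(6,1)=19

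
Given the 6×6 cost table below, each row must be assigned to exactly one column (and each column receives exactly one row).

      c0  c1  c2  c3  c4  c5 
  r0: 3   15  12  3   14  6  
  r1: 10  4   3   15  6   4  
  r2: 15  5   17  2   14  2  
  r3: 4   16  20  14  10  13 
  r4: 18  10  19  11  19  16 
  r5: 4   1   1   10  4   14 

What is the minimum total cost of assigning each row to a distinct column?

Minimum assignment cost: 26

one of 2 optimal assignments: row0→col3 (cost 3), row1→col2 (cost 3), row2→col5 (cost 2), row3→col0 (cost 4), row4→col1 (cost 10), row5→col4 (cost 4)
total = 3 + 3 + 2 + 4 + 10 + 4 = 26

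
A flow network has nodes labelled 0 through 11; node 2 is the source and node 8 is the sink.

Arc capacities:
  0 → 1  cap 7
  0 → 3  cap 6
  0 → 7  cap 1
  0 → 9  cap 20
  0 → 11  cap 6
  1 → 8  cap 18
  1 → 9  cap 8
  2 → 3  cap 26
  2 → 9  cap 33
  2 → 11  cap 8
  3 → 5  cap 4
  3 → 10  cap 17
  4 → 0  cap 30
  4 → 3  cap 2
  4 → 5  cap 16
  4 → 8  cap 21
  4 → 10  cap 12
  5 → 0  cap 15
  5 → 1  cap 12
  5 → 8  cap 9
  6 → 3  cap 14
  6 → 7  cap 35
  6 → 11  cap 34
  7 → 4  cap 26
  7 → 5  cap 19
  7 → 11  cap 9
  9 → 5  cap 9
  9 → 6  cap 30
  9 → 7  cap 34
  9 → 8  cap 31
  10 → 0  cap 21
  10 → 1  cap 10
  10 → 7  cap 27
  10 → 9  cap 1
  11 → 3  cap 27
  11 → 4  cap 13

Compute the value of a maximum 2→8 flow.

augment #1: 2→9→8 bottleneck 31, total now 31
augment #2: 2→3→5→8 bottleneck 4, total now 35
augment #3: 2→9→5→8 bottleneck 2, total now 37
augment #4: 2→11→4→8 bottleneck 8, total now 45
augment #5: 2→3→10→1→8 bottleneck 10, total now 55
augment #6: 2→3→10→0→1→8 bottleneck 7, total now 62

Maximum flow value: 62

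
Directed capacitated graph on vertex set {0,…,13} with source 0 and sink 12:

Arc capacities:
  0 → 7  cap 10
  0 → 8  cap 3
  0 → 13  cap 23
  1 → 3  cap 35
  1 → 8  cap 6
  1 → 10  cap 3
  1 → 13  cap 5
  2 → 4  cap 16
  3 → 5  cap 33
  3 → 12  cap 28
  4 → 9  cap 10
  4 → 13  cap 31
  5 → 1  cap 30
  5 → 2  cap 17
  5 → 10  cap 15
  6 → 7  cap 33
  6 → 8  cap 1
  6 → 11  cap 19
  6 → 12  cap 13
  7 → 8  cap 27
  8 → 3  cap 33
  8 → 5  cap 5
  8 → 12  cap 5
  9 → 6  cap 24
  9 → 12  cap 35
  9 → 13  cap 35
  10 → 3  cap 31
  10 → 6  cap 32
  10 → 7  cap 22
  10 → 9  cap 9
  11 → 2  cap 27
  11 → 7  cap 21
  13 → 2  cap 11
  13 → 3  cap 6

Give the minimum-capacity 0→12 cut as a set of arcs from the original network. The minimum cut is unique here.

Min-cut arcs: {(0,7), (0,8), (4,9), (13,3)} (total capacity 29)

augment #1: 0→8→12 push 3
augment #2: 0→7→8→12 push 2
augment #3: 0→13→3→12 push 6
augment #4: 0→7→8→3→12 push 8
augment #5: 0→13→2→4→9→12 push 10
max flow = 29; residual-reachable set from 0 gives S-side
cut edges (S→T): {(0,7), (0,8), (4,9), (13,3)} total cap 29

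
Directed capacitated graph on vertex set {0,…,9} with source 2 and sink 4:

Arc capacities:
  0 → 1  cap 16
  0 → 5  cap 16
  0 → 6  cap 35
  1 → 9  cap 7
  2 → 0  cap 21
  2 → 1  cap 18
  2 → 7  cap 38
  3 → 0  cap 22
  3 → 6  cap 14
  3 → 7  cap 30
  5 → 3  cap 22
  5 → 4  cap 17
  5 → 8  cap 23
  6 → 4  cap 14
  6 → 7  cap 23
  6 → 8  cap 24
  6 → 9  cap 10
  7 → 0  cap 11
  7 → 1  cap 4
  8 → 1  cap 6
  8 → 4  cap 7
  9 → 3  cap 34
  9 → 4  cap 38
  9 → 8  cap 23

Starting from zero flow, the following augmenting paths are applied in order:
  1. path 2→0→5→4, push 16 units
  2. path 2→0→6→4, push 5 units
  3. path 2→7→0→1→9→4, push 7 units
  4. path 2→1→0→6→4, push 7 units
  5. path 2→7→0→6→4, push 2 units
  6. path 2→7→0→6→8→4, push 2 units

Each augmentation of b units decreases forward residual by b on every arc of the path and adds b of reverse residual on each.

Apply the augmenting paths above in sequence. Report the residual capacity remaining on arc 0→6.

after path 1 (2→0→5→4, push 16): res(0,6)=35
after path 2 (2→0→6→4, push 5): res(0,6)=30
after path 3 (2→7→0→1→9→4, push 7): res(0,6)=30
after path 4 (2→1→0→6→4, push 7): res(0,6)=23
after path 5 (2→7→0→6→4, push 2): res(0,6)=21
after path 6 (2→7→0→6→8→4, push 2): res(0,6)=19

Residual capacity of (0,6): 19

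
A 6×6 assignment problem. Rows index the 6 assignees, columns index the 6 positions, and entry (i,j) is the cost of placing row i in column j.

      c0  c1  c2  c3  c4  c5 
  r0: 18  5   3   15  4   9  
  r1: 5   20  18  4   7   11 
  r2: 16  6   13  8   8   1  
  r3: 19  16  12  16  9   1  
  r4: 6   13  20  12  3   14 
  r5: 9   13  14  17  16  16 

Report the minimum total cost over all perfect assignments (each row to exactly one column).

optimal assignment: row0→col2 (cost 3), row1→col3 (cost 4), row2→col1 (cost 6), row3→col5 (cost 1), row4→col4 (cost 3), row5→col0 (cost 9)
total = 3 + 4 + 6 + 1 + 3 + 9 = 26

Minimum assignment cost: 26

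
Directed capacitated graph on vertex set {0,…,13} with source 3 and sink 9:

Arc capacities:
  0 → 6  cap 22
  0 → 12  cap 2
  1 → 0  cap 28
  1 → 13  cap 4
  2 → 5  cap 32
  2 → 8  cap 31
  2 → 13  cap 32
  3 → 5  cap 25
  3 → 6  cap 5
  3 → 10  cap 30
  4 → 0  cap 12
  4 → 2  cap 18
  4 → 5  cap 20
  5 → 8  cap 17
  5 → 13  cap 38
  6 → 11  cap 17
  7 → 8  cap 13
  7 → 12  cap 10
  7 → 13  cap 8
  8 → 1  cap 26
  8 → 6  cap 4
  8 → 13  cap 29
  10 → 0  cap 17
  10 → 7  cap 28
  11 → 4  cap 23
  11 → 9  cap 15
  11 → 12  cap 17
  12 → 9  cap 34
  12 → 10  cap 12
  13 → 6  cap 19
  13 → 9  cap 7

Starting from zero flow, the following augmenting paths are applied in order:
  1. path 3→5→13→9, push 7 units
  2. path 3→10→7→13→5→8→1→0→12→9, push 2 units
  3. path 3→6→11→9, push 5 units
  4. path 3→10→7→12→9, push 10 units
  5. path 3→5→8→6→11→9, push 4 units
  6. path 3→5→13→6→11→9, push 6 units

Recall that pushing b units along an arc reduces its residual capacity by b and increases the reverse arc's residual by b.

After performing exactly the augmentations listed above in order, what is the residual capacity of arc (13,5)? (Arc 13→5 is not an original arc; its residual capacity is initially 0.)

after path 1 (3→5→13→9, push 7): res(13,5)=7
after path 2 (3→10→7→13→5→8→1→0→12→9, push 2): res(13,5)=5
after path 3 (3→6→11→9, push 5): res(13,5)=5
after path 4 (3→10→7→12→9, push 10): res(13,5)=5
after path 5 (3→5→8→6→11→9, push 4): res(13,5)=5
after path 6 (3→5→13→6→11→9, push 6): res(13,5)=11

Residual capacity of (13,5): 11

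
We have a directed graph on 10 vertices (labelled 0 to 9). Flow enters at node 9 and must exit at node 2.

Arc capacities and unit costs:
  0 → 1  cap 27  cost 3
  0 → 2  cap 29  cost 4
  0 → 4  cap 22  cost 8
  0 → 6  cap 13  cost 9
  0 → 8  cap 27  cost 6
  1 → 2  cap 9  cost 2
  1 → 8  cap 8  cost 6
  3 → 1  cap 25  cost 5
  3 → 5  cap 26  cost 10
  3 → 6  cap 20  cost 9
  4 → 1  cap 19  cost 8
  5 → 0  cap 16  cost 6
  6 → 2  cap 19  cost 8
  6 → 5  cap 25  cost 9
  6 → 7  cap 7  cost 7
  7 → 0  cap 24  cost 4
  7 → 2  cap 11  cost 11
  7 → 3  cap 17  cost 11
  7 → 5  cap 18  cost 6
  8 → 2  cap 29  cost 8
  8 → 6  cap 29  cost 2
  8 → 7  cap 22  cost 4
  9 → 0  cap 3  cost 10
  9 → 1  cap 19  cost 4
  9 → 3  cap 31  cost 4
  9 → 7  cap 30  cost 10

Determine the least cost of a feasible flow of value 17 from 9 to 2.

shortest-cost path #1: 9→1→2 push 9 @ unit cost 6 (adds 54)
shortest-cost path #2: 9→0→2 push 3 @ unit cost 14 (adds 42)
shortest-cost path #3: 9→1→8→2 push 5 @ unit cost 18 (adds 90)
total cost = 186

Minimum cost for 17 units: 186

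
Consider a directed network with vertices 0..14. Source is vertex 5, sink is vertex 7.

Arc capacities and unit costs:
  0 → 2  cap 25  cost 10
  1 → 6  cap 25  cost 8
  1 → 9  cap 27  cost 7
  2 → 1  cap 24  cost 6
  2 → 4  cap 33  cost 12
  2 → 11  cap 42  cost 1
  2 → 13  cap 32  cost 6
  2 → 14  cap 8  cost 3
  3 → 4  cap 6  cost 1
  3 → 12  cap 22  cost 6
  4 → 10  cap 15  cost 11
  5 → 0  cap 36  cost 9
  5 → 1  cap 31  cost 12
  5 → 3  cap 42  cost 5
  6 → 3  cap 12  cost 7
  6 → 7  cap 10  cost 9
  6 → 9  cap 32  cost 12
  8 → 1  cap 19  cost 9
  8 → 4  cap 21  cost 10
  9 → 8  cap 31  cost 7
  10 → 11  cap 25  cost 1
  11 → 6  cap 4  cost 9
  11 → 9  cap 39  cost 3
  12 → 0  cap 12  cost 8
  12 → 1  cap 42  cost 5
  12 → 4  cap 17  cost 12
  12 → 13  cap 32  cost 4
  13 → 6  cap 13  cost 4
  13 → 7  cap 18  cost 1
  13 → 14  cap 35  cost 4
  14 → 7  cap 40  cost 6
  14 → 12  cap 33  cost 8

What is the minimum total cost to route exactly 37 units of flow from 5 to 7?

shortest-cost path #1: 5→3→12→13→7 push 18 @ unit cost 16 (adds 288)
shortest-cost path #2: 5→3→12→13→14→7 push 4 @ unit cost 25 (adds 100)
shortest-cost path #3: 5→0→2→14→7 push 8 @ unit cost 28 (adds 224)
shortest-cost path #4: 5→1→6→7 push 7 @ unit cost 29 (adds 203)
total cost = 815

Minimum cost for 37 units: 815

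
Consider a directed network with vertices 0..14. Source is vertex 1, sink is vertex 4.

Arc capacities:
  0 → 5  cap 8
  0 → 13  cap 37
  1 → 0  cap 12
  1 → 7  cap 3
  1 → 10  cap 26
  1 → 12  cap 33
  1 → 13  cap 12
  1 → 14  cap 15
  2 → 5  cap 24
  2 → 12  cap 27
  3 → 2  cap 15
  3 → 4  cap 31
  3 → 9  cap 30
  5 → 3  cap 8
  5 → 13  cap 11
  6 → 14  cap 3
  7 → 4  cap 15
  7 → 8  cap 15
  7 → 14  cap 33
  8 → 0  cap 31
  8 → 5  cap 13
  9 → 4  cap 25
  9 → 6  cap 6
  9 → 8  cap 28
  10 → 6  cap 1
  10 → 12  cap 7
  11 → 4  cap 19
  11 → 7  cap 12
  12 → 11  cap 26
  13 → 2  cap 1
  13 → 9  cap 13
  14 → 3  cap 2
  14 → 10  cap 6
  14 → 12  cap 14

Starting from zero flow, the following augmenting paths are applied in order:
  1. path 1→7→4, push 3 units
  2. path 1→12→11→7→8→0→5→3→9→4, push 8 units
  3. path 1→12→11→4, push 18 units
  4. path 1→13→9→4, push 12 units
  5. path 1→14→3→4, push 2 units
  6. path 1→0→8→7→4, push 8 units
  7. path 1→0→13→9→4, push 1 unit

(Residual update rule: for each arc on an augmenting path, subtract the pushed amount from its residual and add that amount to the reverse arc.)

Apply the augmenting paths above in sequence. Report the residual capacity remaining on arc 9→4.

Residual capacity of (9,4): 4

after path 1 (1→7→4, push 3): res(9,4)=25
after path 2 (1→12→11→7→8→0→5→3→9→4, push 8): res(9,4)=17
after path 3 (1→12→11→4, push 18): res(9,4)=17
after path 4 (1→13→9→4, push 12): res(9,4)=5
after path 5 (1→14→3→4, push 2): res(9,4)=5
after path 6 (1→0→8→7→4, push 8): res(9,4)=5
after path 7 (1→0→13→9→4, push 1): res(9,4)=4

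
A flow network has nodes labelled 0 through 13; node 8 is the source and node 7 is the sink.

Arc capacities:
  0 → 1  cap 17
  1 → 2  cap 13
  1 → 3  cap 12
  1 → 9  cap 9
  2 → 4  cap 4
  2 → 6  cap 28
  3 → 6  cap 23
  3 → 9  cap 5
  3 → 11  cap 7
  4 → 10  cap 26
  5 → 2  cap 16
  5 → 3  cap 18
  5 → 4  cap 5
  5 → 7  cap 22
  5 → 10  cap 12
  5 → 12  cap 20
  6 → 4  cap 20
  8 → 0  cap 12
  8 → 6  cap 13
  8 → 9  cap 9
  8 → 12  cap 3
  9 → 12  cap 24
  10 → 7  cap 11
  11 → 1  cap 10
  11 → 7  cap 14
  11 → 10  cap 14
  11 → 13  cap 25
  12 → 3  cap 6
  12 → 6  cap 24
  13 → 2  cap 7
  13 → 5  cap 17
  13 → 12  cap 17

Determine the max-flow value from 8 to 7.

augment #1: 8→6→4→10→7 bottleneck 11, total now 11
augment #2: 8→12→3→11→7 bottleneck 3, total now 14
augment #3: 8→0→1→3→11→7 bottleneck 4, total now 18

Maximum flow value: 18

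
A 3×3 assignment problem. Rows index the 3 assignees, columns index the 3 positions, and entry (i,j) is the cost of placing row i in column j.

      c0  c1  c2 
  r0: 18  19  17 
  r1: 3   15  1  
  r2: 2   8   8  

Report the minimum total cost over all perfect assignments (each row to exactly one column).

optimal assignment: row0→col1 (cost 19), row1→col2 (cost 1), row2→col0 (cost 2)
total = 19 + 1 + 2 = 22

Minimum assignment cost: 22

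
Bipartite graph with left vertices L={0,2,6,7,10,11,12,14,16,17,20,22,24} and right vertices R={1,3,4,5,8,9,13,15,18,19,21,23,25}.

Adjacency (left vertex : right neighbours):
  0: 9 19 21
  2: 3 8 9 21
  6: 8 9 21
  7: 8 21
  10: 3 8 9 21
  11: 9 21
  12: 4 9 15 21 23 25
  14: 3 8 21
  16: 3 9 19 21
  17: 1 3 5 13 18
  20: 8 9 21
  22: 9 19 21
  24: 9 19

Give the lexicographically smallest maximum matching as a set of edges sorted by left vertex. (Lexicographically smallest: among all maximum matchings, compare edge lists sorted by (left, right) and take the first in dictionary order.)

|M| = 7 (so the lex-smallest maximum matching has 7 edges)
process left vertices in ascending order; for each, take the smallest-labelled available neighbour that still permits 7 edges overall, or leave it unmatched if none does
lex-smallest matching: {0-9, 2-3, 6-8, 7-21, 12-4, 16-19, 17-1}

Lex-smallest maximum matching: {(0,9), (2,3), (6,8), (7,21), (12,4), (16,19), (17,1)}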